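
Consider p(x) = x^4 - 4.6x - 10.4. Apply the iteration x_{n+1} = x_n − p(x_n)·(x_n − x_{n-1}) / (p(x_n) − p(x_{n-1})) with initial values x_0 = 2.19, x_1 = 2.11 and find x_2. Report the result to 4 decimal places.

2.1181

p(2.19) = 2.528575, p(2.11) = -0.284806
x_2 = 2.110000 − (-0.284806)·(2.110000 − 2.190000) / (-0.284806 − 2.528575) = 2.110000 − (0.022784)/(-2.813381) = 2.118099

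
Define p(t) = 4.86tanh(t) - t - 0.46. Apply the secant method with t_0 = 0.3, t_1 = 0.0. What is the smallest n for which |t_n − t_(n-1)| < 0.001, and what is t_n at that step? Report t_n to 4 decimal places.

n = 4, t_n = 0.1199

p(0.3) = 0.655779, p(0.0) = -0.460000
t_2 = 0.000000 − (-0.460000)·(-0.300000)/(-1.115779) = 0.123680;  |Δ| = 0.123680
p(0.123680) = 0.014360
t_3 = 0.123680 − 0.014360·(0.123680)/(0.474360) = 0.119936;  |Δ| = 0.003744
p(0.119936) = 0.000175
t_4 = 0.119936 − 0.000175·(-0.003744)/(-0.014185) = 0.119890;  |Δ| = 0.000046
|t_4 − t_3| = 0.000046 < 0.001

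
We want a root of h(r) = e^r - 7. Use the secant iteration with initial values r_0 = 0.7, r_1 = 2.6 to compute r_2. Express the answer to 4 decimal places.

h(0.7) = -4.986247, h(2.6) = 6.463738
r_2 = 2.600000 − 6.463738·(2.600000 − 0.700000) / (6.463738 − (-4.986247)) = 2.600000 − (12.281102)/(11.449985) = 1.527413

1.5274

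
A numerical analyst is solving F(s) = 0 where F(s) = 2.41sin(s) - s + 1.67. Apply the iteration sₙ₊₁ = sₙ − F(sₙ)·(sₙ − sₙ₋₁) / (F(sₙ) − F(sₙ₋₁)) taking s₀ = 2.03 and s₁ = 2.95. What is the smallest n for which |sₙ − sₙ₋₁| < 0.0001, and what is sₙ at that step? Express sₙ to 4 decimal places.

n = 5, sₙ = 2.7000

F(2.03) = 1.800338, F(2.95) = -0.821081
s₂ = 2.950000 − (-0.821081)·(0.920000)/(-2.621419) = 2.661837;  |Δ| = 0.288163
F(2.661837) = 0.120527
s₃ = 2.661837 − 0.120527·(-0.288163)/(0.941609) = 2.698723;  |Δ| = 0.036885
F(2.698723) = 0.004045
s₄ = 2.698723 − 0.004045·(0.036885)/(-0.116482) = 2.700004;  |Δ| = 0.001281
F(2.700004) = -0.000026
s₅ = 2.700004 − (-0.000026)·(0.001281)/(-0.004071) = 2.699995;  |Δ| = 0.000008
|s₅ − s₄| = 0.000008 < 0.0001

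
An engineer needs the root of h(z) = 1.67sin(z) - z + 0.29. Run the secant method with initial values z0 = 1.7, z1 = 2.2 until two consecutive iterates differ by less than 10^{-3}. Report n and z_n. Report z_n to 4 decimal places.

h(1.7) = 0.246080, h(2.2) = -0.559811
z2 = 2.200000 − (-0.559811)·(0.500000)/(-0.805891) = 1.852676;  |Δ| = 0.347324
h(1.852676) = 0.041416
z3 = 1.852676 − 0.041416·(-0.347324)/(0.601228) = 1.876602;  |Δ| = 0.023926
h(1.876602) = 0.005918
z4 = 1.876602 − 0.005918·(0.023926)/(-0.035498) = 1.880591;  |Δ| = 0.003989
h(1.880591) = -0.000089
z5 = 1.880591 − (-0.000089)·(0.003989)/(-0.006007) = 1.880532;  |Δ| = 0.000059
|z5 − z4| = 0.000059 < 10^{-3}

n = 5, z_n = 1.8805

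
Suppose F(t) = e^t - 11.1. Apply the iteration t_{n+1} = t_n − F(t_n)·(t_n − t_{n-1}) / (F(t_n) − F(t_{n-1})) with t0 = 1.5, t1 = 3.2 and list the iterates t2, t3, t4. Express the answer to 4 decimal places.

2.0611, 2.2827, 2.4302

F(1.5) = -6.618311, F(3.2) = 13.432530
t2 = 3.200000 − 13.432530·(3.200000 − 1.500000) / (13.432530 − (-6.618311)) = 3.200000 − (22.835301)/(20.050841) = 2.061130
F(2.061130) = -3.245159
t3 = 2.061130 − (-3.245159)·(2.061130 − 3.200000) / (-3.245159 − 13.432530) = 2.061130 − (3.695814)/(-16.677689) = 2.282732
F(2.282732) = -1.296570
t4 = 2.282732 − (-1.296570)·(2.282732 − 2.061130) / (-1.296570 − (-3.245159)) = 2.282732 − (-0.287323)/(1.948589) = 2.430184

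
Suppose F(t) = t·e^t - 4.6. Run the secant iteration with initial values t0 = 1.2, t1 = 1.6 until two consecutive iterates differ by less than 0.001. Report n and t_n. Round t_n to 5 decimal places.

n = 5, t_n = 1.27955

F(1.2) = -0.6158597, F(1.6) = 3.3248519
t2 = 1.6000000 − 3.3248519·(0.4000000)/(3.9407116) = 1.2625125;  |Δ| = 0.3374875
F(1.2625125) = -0.1379141
t3 = 1.2625125 − (-0.1379141)·(-0.3374875)/(-3.4627660) = 1.2759539;  |Δ| = 0.0134414
F(1.2759539) = -0.0293842
t4 = 1.2759539 − (-0.0293842)·(0.0134414)/(0.1085299) = 1.2795931;  |Δ| = 0.0036392
F(1.2795931) = 0.0003632
t5 = 1.2795931 − 0.0003632·(0.0036392)/(0.0297474) = 1.2795487;  |Δ| = 0.0000444
|t5 − t4| = 0.0000444 < 0.001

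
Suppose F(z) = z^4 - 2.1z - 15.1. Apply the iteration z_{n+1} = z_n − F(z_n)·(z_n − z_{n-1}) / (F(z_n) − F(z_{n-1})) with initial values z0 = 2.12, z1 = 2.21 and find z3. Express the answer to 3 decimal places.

F(2.12) = 0.64763, F(2.21) = 4.11343
z2 = 2.21000 − 4.11343·(2.21000 − 2.12000) / (4.11343 − 0.64763) = 2.21000 − (0.37021)/(3.46580) = 2.10318
F(2.10318) = 0.04957
z3 = 2.10318 − 0.04957·(2.10318 − 2.21000) / (0.04957 − 4.11343) = 2.10318 − (-0.00529)/(-4.06386) = 2.10188

2.102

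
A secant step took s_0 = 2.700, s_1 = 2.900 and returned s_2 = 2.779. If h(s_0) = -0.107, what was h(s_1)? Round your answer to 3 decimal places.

0.164

The secant line through (2.700, -0.107) and (2.900, h(s_1)) crosses zero at s_2 = 2.779.
So (2.700, -0.107), (2.900, h(s_1)), (2.779, 0) are collinear:
h(s_1) = -0.107 · (2.900 − 2.779) / (2.700 − 2.779) = -0.107 · (0.12100)/(-0.07900) = 0.16389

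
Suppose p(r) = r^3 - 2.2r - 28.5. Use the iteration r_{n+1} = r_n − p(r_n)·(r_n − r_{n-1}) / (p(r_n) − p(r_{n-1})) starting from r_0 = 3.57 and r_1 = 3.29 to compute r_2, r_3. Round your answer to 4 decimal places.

p(3.57) = 9.145293, p(3.29) = -0.126711
r_2 = 3.290000 − (-0.126711)·(3.290000 − 3.570000) / (-0.126711 − 9.145293) = 3.290000 − (0.035479)/(-9.272004) = 3.293826
p(3.293826) = -0.010730
r_3 = 3.293826 − (-0.010730)·(3.293826 − 3.290000) / (-0.010730 − (-0.126711)) = 3.293826 − (-0.000041)/(0.115981) = 3.294180

3.2938, 3.2942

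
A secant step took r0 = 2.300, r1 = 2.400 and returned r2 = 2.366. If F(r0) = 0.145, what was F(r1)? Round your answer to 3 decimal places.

The secant line through (2.300, 0.145) and (2.400, F(r1)) crosses zero at r2 = 2.366.
So (2.300, 0.145), (2.400, F(r1)), (2.366, 0) are collinear:
F(r1) = 0.145 · (2.400 − 2.366) / (2.300 − 2.366) = 0.145 · (0.03400)/(-0.06600) = -0.07470

-0.075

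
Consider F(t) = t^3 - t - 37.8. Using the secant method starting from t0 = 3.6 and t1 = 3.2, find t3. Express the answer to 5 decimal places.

F(3.6) = 5.2560000, F(3.2) = -8.2320000
t2 = 3.2000000 − (-8.2320000)·(3.2000000 − 3.6000000) / (-8.2320000 − 5.2560000) = 3.2000000 − (3.2928000)/(-13.4880000) = 3.4441281
F(3.4441281) = -0.3898168
t3 = 3.4441281 − (-0.3898168)·(3.4441281 − 3.2000000) / (-0.3898168 − (-8.2320000)) = 3.4441281 − (-0.0951652)/(7.8421832) = 3.4562632

3.45626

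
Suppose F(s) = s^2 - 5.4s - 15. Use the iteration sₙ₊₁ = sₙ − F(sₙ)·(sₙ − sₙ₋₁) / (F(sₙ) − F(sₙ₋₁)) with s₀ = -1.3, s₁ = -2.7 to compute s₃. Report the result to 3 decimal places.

F(-1.3) = -6.29000, F(-2.7) = 6.87000
s₂ = -2.70000 − 6.87000·(-2.70000 − (-1.30000)) / (6.87000 − (-6.29000)) = -2.70000 − (-9.61800)/(13.16000) = -1.96915
F(-1.96915) = -0.48905
s₃ = -1.96915 − (-0.48905)·(-1.96915 − (-2.70000)) / (-0.48905 − 6.87000) = -1.96915 − (-0.35742)/(-7.35905) = -2.01772

-2.018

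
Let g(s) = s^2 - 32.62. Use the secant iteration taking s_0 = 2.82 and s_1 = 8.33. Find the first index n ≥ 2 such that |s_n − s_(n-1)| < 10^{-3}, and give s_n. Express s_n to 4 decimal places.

n = 6, s_n = 5.7114

g(2.82) = -24.667600, g(8.33) = 36.768900
s_2 = 8.330000 − 36.768900·(5.510000)/(61.436500) = 5.032341;  |Δ| = 3.297659
g(5.032341) = -7.295546
s_3 = 5.032341 − (-7.295546)·(-3.297659)/(-44.064446) = 5.578319;  |Δ| = 0.545978
g(5.578319) = -1.502358
s_4 = 5.578319 − (-1.502358)·(0.545978)/(5.793188) = 5.719908;  |Δ| = 0.141589
g(5.719908) = 0.097352
s_5 = 5.719908 − 0.097352·(0.141589)/(1.599710) = 5.711292;  |Δ| = 0.008617
g(5.711292) = -0.001146
s_6 = 5.711292 − (-0.001146)·(-0.008617)/(-0.098498) = 5.711392;  |Δ| = 0.000100
|s_6 − s_5| = 0.000100 < 10^{-3}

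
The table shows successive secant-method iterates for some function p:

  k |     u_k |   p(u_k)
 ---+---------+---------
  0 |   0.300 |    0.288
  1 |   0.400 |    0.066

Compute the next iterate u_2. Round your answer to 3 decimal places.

u_2 = 0.400 − 0.066·(0.400 − 0.300) / (0.066 − 0.288)
   = 0.400 − (0.00660)/(-0.22200) = 0.42973

0.430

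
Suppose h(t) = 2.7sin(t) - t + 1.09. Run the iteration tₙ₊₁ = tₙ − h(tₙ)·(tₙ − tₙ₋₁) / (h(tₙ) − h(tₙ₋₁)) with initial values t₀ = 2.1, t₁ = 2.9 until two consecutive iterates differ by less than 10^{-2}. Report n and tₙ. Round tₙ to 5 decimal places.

h(2.1) = 1.3206653, h(2.9) = -1.1640268
t₂ = 2.9000000 − (-1.1640268)·(0.8000000)/(-2.4846921) = 2.5252166;  |Δ| = 0.3747834
h(2.5252166) = 0.1256047
t₃ = 2.5252166 − 0.1256047·(-0.3747834)/(1.2896315) = 2.5617189;  |Δ| = 0.0365023
h(2.5617189) = 0.0076606
t₄ = 2.5617189 − 0.0076606·(0.0365023)/(-0.1179440) = 2.5640898;  |Δ| = 0.0023709
|t₄ − t₃| = 0.0023709 < 10^{-2}

n = 4, tₙ = 2.56409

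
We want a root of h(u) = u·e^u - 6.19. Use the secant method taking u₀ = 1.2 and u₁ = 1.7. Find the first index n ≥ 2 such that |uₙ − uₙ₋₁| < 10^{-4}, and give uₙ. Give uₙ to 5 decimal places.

n = 6, uₙ = 1.45081

h(1.2) = -2.2058597, h(1.7) = 3.1157106
u₂ = 1.7000000 − 3.1157106·(0.5000000)/(5.3215703) = 1.4072565;  |Δ| = 0.2927435
h(1.4072565) = -0.4417325
u₃ = 1.4072565 − (-0.4417325)·(-0.2927435)/(-3.5574431) = 1.4436068;  |Δ| = 0.0363504
h(1.4436068) = -0.0749586
u₄ = 1.4436068 − (-0.0749586)·(0.0363504)/(0.3667739) = 1.4510358;  |Δ| = 0.0074290
h(1.4510358) = 0.0023429
u₅ = 1.4510358 − 0.0023429·(0.0074290)/(0.0773015) = 1.4508107;  |Δ| = 0.0002252
h(1.4508107) = -0.0000119
u₆ = 1.4508107 − (-0.0000119)·(-0.0002252)/(-0.0023549) = 1.4508118;  |Δ| = 0.0000011
|u₆ − u₅| = 0.0000011 < 10^{-4}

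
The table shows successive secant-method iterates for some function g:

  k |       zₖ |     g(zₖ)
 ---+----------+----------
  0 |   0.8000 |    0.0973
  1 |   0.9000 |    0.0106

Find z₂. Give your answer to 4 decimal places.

z₂ = 0.9000 − 0.0106·(0.9000 − 0.8000) / (0.0106 − 0.0973)
   = 0.9000 − (0.001060)/(-0.086700) = 0.912226

0.9122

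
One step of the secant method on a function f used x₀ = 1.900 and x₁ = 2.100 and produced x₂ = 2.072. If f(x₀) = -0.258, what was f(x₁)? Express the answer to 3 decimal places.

The secant line through (1.900, -0.258) and (2.100, f(x₁)) crosses zero at x₂ = 2.072.
So (1.900, -0.258), (2.100, f(x₁)), (2.072, 0) are collinear:
f(x₁) = -0.258 · (2.100 − 2.072) / (1.900 − 2.072) = -0.258 · (0.02800)/(-0.17200) = 0.04200

0.042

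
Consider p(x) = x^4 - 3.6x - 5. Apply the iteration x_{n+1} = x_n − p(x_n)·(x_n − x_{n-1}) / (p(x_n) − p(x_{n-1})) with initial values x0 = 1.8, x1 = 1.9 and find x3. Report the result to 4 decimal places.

p(1.8) = -0.982400, p(1.9) = 1.192100
x2 = 1.900000 − 1.192100·(1.900000 − 1.800000) / (1.192100 − (-0.982400)) = 1.900000 − (0.119210)/(2.174500) = 1.845178
p(1.845178) = -0.050778
x3 = 1.845178 − (-0.050778)·(1.845178 − 1.900000) / (-0.050778 − 1.192100) = 1.845178 − (0.002784)/(-1.242878) = 1.847418

1.8474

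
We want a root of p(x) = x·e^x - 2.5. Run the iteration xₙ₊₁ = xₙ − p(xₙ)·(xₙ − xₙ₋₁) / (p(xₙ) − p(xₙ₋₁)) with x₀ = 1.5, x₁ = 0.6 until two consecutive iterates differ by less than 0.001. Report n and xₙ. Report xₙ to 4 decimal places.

p(1.5) = 4.222534, p(0.6) = -1.406729
x₂ = 0.600000 − (-1.406729)·(-0.900000)/(-5.629262) = 0.824906;  |Δ| = 0.224906
p(0.824906) = -0.617839
x₃ = 0.824906 − (-0.617839)·(0.224906)/(0.788890) = 1.001047;  |Δ| = 0.176141
p(1.001047) = 0.223979
x₄ = 1.001047 − 0.223979·(0.176141)/(0.841818) = 0.954182;  |Δ| = 0.046865
p(0.954182) = -0.022423
x₅ = 0.954182 − (-0.022423)·(-0.046865)/(-0.246402) = 0.958447;  |Δ| = 0.004265
p(0.958447) = -0.000713
x₆ = 0.958447 − (-0.000713)·(0.004265)/(0.021710) = 0.958587;  |Δ| = 0.000140
|x₆ − x₅| = 0.000140 < 0.001

n = 6, xₙ = 0.9586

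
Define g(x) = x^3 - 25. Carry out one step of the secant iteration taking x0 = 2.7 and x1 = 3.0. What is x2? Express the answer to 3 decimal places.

g(2.7) = -5.31700, g(3.0) = 2.00000
x2 = 3.00000 − 2.00000·(3.00000 − 2.70000) / (2.00000 − (-5.31700)) = 3.00000 − (0.60000)/(7.31700) = 2.91800

2.918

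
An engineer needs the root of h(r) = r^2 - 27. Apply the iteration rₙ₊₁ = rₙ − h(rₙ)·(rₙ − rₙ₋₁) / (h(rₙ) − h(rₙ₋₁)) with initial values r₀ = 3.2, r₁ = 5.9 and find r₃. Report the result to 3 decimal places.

5.186

h(3.2) = -16.76000, h(5.9) = 7.81000
r₂ = 5.90000 − 7.81000·(5.90000 − 3.20000) / (7.81000 − (-16.76000)) = 5.90000 − (21.08700)/(24.57000) = 5.04176
h(5.04176) = -1.58067
r₃ = 5.04176 − (-1.58067)·(5.04176 − 5.90000) / (-1.58067 − 7.81000) = 5.04176 − (1.35660)/(-9.39067) = 5.18622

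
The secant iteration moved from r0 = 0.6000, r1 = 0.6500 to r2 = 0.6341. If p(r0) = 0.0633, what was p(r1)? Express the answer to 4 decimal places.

-0.0295

The secant line through (0.6000, 0.0633) and (0.6500, p(r1)) crosses zero at r2 = 0.6341.
So (0.6000, 0.0633), (0.6500, p(r1)), (0.6341, 0) are collinear:
p(r1) = 0.0633 · (0.6500 − 0.6341) / (0.6000 − 0.6341) = 0.0633 · (0.015900)/(-0.034100) = -0.029515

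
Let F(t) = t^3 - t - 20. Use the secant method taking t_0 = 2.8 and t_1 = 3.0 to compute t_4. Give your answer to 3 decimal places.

2.837

F(2.8) = -0.84800, F(3.0) = 4.00000
t_2 = 3.00000 − 4.00000·(3.00000 − 2.80000) / (4.00000 − (-0.84800)) = 3.00000 − (0.80000)/(4.84800) = 2.83498
F(2.83498) = -0.04985
t_3 = 2.83498 − (-0.04985)·(2.83498 − 3.00000) / (-0.04985 − 4.00000) = 2.83498 − (0.00823)/(-4.04985) = 2.83701
F(2.83701) = -0.00287
t_4 = 2.83701 − (-0.00287)·(2.83701 − 2.83498) / (-0.00287 − (-0.04985)) = 2.83701 − (-0.00001)/(0.04698) = 2.83714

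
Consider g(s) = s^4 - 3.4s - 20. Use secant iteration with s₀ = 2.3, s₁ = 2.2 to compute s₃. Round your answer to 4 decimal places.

2.2964

g(2.3) = 0.164100, g(2.2) = -4.054400
s₂ = 2.200000 − (-4.054400)·(2.200000 − 2.300000) / (-4.054400 − 0.164100) = 2.200000 − (0.405440)/(-4.218500) = 2.296110
g(2.296110) = -0.011513
s₃ = 2.296110 − (-0.011513)·(2.296110 − 2.200000) / (-0.011513 − (-4.054400)) = 2.296110 − (-0.001107)/(4.042887) = 2.296384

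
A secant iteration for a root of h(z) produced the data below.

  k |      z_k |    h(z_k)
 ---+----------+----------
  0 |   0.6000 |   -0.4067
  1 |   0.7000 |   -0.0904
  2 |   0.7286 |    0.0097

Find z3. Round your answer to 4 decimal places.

0.7258

z3 = 0.7286 − 0.0097·(0.7286 − 0.7000) / (0.0097 − (-0.0904))
   = 0.7286 − (0.000277)/(0.100100) = 0.725829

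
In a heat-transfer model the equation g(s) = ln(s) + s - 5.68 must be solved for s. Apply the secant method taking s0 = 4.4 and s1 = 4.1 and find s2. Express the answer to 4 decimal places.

4.2368

g(4.4) = 0.201605, g(4.1) = -0.169013
s2 = 4.100000 − (-0.169013)·(4.100000 − 4.400000) / (-0.169013 − 0.201605) = 4.100000 − (0.050704)/(-0.370618) = 4.236809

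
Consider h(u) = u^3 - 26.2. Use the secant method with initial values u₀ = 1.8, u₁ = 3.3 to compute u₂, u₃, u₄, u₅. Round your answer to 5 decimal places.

2.81485, 2.95352, 2.97097, 2.97007

h(1.8) = -20.3680000, h(3.3) = 9.7370000
u₂ = 3.3000000 − 9.7370000·(3.3000000 − 1.8000000) / (9.7370000 − (-20.3680000)) = 3.3000000 − (14.6055000)/(30.1050000) = 2.8148480
h(2.8148480) = -3.8969191
u₃ = 2.8148480 − (-3.8969191)·(2.8148480 − 3.3000000) / (-3.8969191 − 9.7370000) = 2.8148480 − (1.8905980)/(-13.6339191) = 2.9535167
h(2.9535167) = -0.4357022
u₄ = 2.9535167 − (-0.4357022)·(2.9535167 − 2.8148480) / (-0.4357022 − (-3.8969191)) = 2.9535167 − (-0.0604183)/(3.4612170) = 2.9709725
h(2.9709725) = 0.0238171
u₅ = 2.9709725 − 0.0238171·(2.9709725 − 2.9535167) / (0.0238171 − (-0.4357022)) = 2.9709725 − (0.0004157)/(0.4595193) = 2.9700678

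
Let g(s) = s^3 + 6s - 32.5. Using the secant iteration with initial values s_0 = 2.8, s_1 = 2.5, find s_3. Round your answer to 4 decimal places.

g(2.8) = 6.252000, g(2.5) = -1.875000
s_2 = 2.500000 − (-1.875000)·(2.500000 − 2.800000) / (-1.875000 − 6.252000) = 2.500000 − (0.562500)/(-8.127000) = 2.569214
g(2.569214) = -0.125700
s_3 = 2.569214 − (-0.125700)·(2.569214 − 2.500000) / (-0.125700 − (-1.875000)) = 2.569214 − (-0.008700)/(1.749300) = 2.574187

2.5742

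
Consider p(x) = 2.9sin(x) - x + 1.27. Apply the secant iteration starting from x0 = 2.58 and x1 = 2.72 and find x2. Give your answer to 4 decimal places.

2.6459

p(2.58) = 0.234351, p(2.72) = -0.263279
x2 = 2.720000 − (-0.263279)·(2.720000 − 2.580000) / (-0.263279 − 0.234351) = 2.720000 − (-0.036859)/(-0.497630) = 2.645931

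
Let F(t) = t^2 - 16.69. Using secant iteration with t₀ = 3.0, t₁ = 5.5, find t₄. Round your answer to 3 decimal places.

4.086

F(3.0) = -7.69000, F(5.5) = 13.56000
t₂ = 5.50000 − 13.56000·(5.50000 − 3.00000) / (13.56000 − (-7.69000)) = 5.50000 − (33.90000)/(21.25000) = 3.90471
F(3.90471) = -1.44327
t₃ = 3.90471 − (-1.44327)·(3.90471 − 5.50000) / (-1.44327 − 13.56000) = 3.90471 − (2.30244)/(-15.00327) = 4.05817
F(4.05817) = -0.22127
t₄ = 4.05817 − (-0.22127)·(4.05817 − 3.90471) / (-0.22127 − (-1.44327)) = 4.05817 − (-0.03396)/(1.22200) = 4.08596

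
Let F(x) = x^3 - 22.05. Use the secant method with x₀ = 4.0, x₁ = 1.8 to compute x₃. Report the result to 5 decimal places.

3.00953

F(4.0) = 41.9500000, F(1.8) = -16.2180000
x₂ = 1.8000000 − (-16.2180000)·(1.8000000 − 4.0000000) / (-16.2180000 − 41.9500000) = 1.8000000 − (35.6796000)/(-58.1680000) = 2.4133888
F(2.4133888) = -7.9933484
x₃ = 2.4133888 − (-7.9933484)·(2.4133888 − 1.8000000) / (-7.9933484 − (-16.2180000)) = 2.4133888 − (-4.9030304)/(8.2246516) = 3.0095272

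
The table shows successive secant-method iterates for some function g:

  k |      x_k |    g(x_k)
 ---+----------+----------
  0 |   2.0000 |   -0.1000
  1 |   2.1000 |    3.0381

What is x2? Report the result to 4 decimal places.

2.0032

x2 = 2.1000 − 3.0381·(2.1000 − 2.0000) / (3.0381 − (-0.1000))
   = 2.1000 − (0.303810)/(3.138100) = 2.003187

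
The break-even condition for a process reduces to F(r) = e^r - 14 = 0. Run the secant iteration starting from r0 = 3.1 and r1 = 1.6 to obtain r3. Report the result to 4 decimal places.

F(3.1) = 8.197951, F(1.6) = -9.046968
r2 = 1.600000 − (-9.046968)·(1.600000 − 3.100000) / (-9.046968 − 8.197951) = 1.600000 − (13.570451)/(-17.244919) = 2.386925
F(2.386925) = -3.120018
r3 = 2.386925 − (-3.120018)·(2.386925 − 1.600000) / (-3.120018 − (-9.046968)) = 2.386925 − (-2.455219)/(5.926950) = 2.801171

2.8012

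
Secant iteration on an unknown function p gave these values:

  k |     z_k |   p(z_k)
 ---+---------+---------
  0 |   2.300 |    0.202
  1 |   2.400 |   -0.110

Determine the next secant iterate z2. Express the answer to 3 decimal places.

2.365

z2 = 2.400 − (-0.110)·(2.400 − 2.300) / (-0.110 − 0.202)
   = 2.400 − (-0.01100)/(-0.31200) = 2.36474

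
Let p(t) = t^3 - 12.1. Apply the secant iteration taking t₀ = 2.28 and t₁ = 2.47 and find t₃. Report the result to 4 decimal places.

p(2.28) = -0.247648, p(2.47) = 2.969223
t₂ = 2.470000 − 2.969223·(2.470000 − 2.280000) / (2.969223 − (-0.247648)) = 2.470000 − (0.564152)/(3.216871) = 2.294627
p(2.294627) = -0.018071
t₃ = 2.294627 − (-0.018071)·(2.294627 − 2.470000) / (-0.018071 − 2.969223) = 2.294627 − (0.003169)/(-2.987294) = 2.295688

2.2957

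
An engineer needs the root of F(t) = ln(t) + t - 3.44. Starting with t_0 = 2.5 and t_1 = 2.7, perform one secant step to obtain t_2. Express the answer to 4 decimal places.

F(2.5) = -0.023709, F(2.7) = 0.253252
t_2 = 2.700000 − 0.253252·(2.700000 − 2.500000) / (0.253252 − (-0.023709)) = 2.700000 − (0.050650)/(0.276961) = 2.517121

2.5171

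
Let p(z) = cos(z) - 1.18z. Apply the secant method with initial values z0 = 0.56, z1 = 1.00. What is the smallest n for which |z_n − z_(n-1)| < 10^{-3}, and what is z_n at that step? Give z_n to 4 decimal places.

n = 4, z_n = 0.6662

p(0.56) = 0.186455, p(1.00) = -0.639698
z2 = 1.000000 − (-0.639698)·(0.440000)/(-0.826153) = 0.659304;  |Δ| = 0.340696
p(0.659304) = 0.012440
z3 = 0.659304 − 0.012440·(-0.340696)/(0.652138) = 0.665803;  |Δ| = 0.006499
p(0.665803) = 0.000773
z4 = 0.665803 − 0.000773·(0.006499)/(-0.011667) = 0.666234;  |Δ| = 0.000431
|z4 − z3| = 0.000431 < 10^{-3}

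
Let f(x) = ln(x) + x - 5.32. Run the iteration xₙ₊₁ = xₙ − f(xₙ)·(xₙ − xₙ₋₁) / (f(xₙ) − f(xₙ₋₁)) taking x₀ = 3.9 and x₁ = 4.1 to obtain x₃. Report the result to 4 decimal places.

f(3.9) = -0.059023, f(4.1) = 0.190987
x₂ = 4.100000 − 0.190987·(4.100000 − 3.900000) / (0.190987 − (-0.059023)) = 4.100000 − (0.038197)/(0.250010) = 3.947217
f(3.947217) = 0.000228
x₃ = 3.947217 − 0.000228·(3.947217 − 4.100000) / (0.000228 − 0.190987) = 3.947217 − (-0.000035)/(-0.190759) = 3.947035

3.9470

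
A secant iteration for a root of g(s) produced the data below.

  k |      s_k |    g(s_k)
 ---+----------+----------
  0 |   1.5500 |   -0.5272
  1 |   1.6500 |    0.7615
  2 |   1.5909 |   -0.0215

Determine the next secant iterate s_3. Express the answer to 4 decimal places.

1.5925

s_3 = 1.5909 − (-0.0215)·(1.5909 − 1.6500) / (-0.0215 − 0.7615)
   = 1.5909 − (0.001271)/(-0.783000) = 1.592523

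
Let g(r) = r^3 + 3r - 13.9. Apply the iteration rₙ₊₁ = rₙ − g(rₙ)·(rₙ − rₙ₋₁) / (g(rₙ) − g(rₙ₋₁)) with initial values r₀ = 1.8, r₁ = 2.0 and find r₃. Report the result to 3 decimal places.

g(1.8) = -2.66800, g(2.0) = 0.10000
r₂ = 2.00000 − 0.10000·(2.00000 − 1.80000) / (0.10000 − (-2.66800)) = 2.00000 − (0.02000)/(2.76800) = 1.99277
g(1.99277) = -0.00807
r₃ = 1.99277 − (-0.00807)·(1.99277 − 2.00000) / (-0.00807 − 0.10000) = 1.99277 − (0.00006)/(-0.10807) = 1.99331

1.993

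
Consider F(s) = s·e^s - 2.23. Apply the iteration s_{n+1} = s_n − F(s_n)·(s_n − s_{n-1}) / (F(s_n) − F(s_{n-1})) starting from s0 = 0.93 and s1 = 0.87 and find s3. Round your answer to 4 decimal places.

F(0.93) = 0.127094, F(0.87) = -0.153388
s2 = 0.870000 − (-0.153388)·(0.870000 − 0.930000) / (-0.153388 − 0.127094) = 0.870000 − (0.009203)/(-0.280481) = 0.902812
F(0.902812) = -0.003186
s3 = 0.902812 − (-0.003186)·(0.902812 − 0.870000) / (-0.003186 − (-0.153388)) = 0.902812 − (-0.000105)/(0.150202) = 0.903508

0.9035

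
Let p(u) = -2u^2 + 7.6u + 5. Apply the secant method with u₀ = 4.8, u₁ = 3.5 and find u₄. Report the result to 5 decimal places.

p(4.8) = -4.6000000, p(3.5) = 7.1000000
u₂ = 3.5000000 − 7.1000000·(3.5000000 − 4.8000000) / (7.1000000 − (-4.6000000)) = 3.5000000 − (-9.2300000)/(11.7000000) = 4.2888889
p(4.2888889) = 0.8064198
u₃ = 4.2888889 − 0.8064198·(4.2888889 − 3.5000000) / (0.8064198 − 7.1000000) = 4.2888889 − (0.6361756)/(-6.2935802) = 4.3899721
p(4.3899721) = -0.1799226
u₄ = 4.3899721 − (-0.1799226)·(4.3899721 − 4.2888889) / (-0.1799226 − 0.8064198) = 4.3899721 − (-0.0181872)/(-0.9863423) = 4.3715332

4.37153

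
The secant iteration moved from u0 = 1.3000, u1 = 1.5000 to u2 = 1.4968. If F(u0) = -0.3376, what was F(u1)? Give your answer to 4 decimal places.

0.0055

The secant line through (1.3000, -0.3376) and (1.5000, F(u1)) crosses zero at u2 = 1.4968.
So (1.3000, -0.3376), (1.5000, F(u1)), (1.4968, 0) are collinear:
F(u1) = -0.3376 · (1.5000 − 1.4968) / (1.3000 − 1.4968) = -0.3376 · (0.003200)/(-0.196800) = 0.005489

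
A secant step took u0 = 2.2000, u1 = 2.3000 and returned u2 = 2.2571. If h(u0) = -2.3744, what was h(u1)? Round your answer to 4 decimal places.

The secant line through (2.2000, -2.3744) and (2.3000, h(u1)) crosses zero at u2 = 2.2571.
So (2.2000, -2.3744), (2.3000, h(u1)), (2.2571, 0) are collinear:
h(u1) = -2.3744 · (2.3000 − 2.2571) / (2.2000 − 2.2571) = -2.3744 · (0.042900)/(-0.057100) = 1.783919

1.7839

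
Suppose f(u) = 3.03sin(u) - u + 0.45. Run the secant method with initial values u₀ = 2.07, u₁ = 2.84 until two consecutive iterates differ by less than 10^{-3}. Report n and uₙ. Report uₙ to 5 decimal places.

n = 5, uₙ = 2.42961

f(2.07) = 1.0402311, f(2.84) = -1.4899647
u₂ = 2.8400000 − (-1.4899647)·(0.7700000)/(-2.5301958) = 2.3865676;  |Δ| = 0.4534324
f(2.3865676) = 0.1399124
u₃ = 2.3865676 − 0.1399124·(-0.4534324)/(1.6298771) = 2.4254913;  |Δ| = 0.0389237
f(2.4254913) = 0.0135482
u₄ = 2.4254913 − 0.0135482·(0.0389237)/(-0.1263642) = 2.4296645;  |Δ| = 0.0041732
f(2.4296645) = -0.0001812
u₅ = 2.4296645 − (-0.0001812)·(0.0041732)/(-0.0137294) = 2.4296094;  |Δ| = 0.0000551
|u₅ − u₄| = 0.0000551 < 10^{-3}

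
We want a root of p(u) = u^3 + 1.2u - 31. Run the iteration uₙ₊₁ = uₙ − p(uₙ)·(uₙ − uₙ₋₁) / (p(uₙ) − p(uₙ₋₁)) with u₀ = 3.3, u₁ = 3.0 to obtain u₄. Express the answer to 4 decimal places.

3.0141

p(3.3) = 8.897000, p(3.0) = -0.400000
u₂ = 3.000000 − (-0.400000)·(3.000000 − 3.300000) / (-0.400000 − 8.897000) = 3.000000 − (0.120000)/(-9.297000) = 3.012907
p(3.012907) = -0.034510
u₃ = 3.012907 − (-0.034510)·(3.012907 − 3.000000) / (-0.034510 − (-0.400000)) = 3.012907 − (-0.000445)/(0.365490) = 3.014126
p(3.014126) = 0.000155
u₄ = 3.014126 − 0.000155·(3.014126 − 3.012907) / (0.000155 − (-0.034510)) = 3.014126 − (0.000000)/(0.034665) = 3.014121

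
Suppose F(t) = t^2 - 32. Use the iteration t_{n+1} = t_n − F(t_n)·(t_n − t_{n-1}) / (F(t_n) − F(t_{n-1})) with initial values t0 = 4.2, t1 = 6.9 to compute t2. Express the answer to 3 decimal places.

F(4.2) = -14.36000, F(6.9) = 15.61000
t2 = 6.90000 − 15.61000·(6.90000 − 4.20000) / (15.61000 − (-14.36000)) = 6.90000 − (42.14700)/(29.97000) = 5.49369

5.494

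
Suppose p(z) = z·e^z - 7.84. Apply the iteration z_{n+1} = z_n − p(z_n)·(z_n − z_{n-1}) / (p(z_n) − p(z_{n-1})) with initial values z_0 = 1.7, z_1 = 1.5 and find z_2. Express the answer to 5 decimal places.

1.58652

p(1.7) = 1.4657106, p(1.5) = -1.1174664
z_2 = 1.5000000 − (-1.1174664)·(1.5000000 − 1.7000000) / (-1.1174664 − 1.4657106) = 1.5000000 − (0.2234933)/(-2.5831770) = 1.5865188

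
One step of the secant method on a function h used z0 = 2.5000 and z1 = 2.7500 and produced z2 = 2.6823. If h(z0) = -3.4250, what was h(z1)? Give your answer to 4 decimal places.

The secant line through (2.5000, -3.4250) and (2.7500, h(z1)) crosses zero at z2 = 2.6823.
So (2.5000, -3.4250), (2.7500, h(z1)), (2.6823, 0) are collinear:
h(z1) = -3.4250 · (2.7500 − 2.6823) / (2.5000 − 2.6823) = -3.4250 · (0.067700)/(-0.182300) = 1.271928

1.2719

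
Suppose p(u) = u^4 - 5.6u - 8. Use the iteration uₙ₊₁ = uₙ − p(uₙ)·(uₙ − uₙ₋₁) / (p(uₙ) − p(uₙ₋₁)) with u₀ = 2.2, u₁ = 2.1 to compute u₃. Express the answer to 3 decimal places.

2.110

p(2.2) = 3.10560, p(2.1) = -0.31190
u₂ = 2.10000 − (-0.31190)·(2.10000 − 2.20000) / (-0.31190 − 3.10560) = 2.10000 − (0.03119)/(-3.41750) = 2.10913
p(2.10913) = -0.02271
u₃ = 2.10913 − (-0.02271)·(2.10913 − 2.10000) / (-0.02271 − (-0.31190)) = 2.10913 − (-0.00021)/(0.28919) = 2.10984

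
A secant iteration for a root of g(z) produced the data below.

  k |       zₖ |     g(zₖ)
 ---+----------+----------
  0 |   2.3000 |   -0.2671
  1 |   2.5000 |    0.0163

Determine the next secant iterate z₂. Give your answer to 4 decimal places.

z₂ = 2.5000 − 0.0163·(2.5000 − 2.3000) / (0.0163 − (-0.2671))
   = 2.5000 − (0.003260)/(0.283400) = 2.488497

2.4885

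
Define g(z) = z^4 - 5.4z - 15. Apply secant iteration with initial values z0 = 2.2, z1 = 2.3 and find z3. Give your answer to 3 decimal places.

2.287

g(2.2) = -3.45440, g(2.3) = 0.56410
z2 = 2.30000 − 0.56410·(2.30000 − 2.20000) / (0.56410 − (-3.45440)) = 2.30000 − (0.05641)/(4.01850) = 2.28596
g(2.28596) = -0.03705
z3 = 2.28596 − (-0.03705)·(2.28596 − 2.30000) / (-0.03705 − 0.56410) = 2.28596 − (0.00052)/(-0.60115) = 2.28683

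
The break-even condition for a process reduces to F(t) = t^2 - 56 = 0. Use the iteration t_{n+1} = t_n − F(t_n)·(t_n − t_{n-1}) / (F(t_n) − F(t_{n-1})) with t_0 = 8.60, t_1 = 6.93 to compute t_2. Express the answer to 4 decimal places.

F(8.60) = 17.960000, F(6.93) = -7.975100
t_2 = 6.930000 − (-7.975100)·(6.930000 − 8.600000) / (-7.975100 − 17.960000) = 6.930000 − (13.318417)/(-25.935100) = 7.443529

7.4435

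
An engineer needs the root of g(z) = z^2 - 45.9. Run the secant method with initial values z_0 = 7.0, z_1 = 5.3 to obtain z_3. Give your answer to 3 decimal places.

6.778

g(7.0) = 3.10000, g(5.3) = -17.81000
z_2 = 5.30000 − (-17.81000)·(5.30000 − 7.00000) / (-17.81000 − 3.10000) = 5.30000 − (30.27700)/(-20.91000) = 6.74797
g(6.74797) = -0.36493
z_3 = 6.74797 − (-0.36493)·(6.74797 − 5.30000) / (-0.36493 − (-17.81000)) = 6.74797 − (-0.52841)/(17.44507) = 6.77826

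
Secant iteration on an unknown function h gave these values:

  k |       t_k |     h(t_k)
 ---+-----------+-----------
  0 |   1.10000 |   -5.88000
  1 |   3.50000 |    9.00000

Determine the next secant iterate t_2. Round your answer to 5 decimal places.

t_2 = 3.50000 − 9.00000·(3.50000 − 1.10000) / (9.00000 − (-5.88000))
   = 3.50000 − (21.6000000)/(14.8800000) = 2.0483871

2.04839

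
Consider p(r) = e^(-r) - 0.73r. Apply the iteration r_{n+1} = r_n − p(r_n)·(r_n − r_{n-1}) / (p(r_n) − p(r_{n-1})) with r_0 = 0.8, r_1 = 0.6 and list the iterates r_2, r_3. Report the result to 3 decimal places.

0.690, 0.688

p(0.8) = -0.13467, p(0.6) = 0.11081
r_2 = 0.60000 − 0.11081·(0.60000 − 0.80000) / (0.11081 − (-0.13467)) = 0.60000 − (-0.02216)/(0.24548) = 0.69028
p(0.69028) = -0.00247
r_3 = 0.69028 − (-0.00247)·(0.69028 − 0.60000) / (-0.00247 − 0.11081) = 0.69028 − (-0.00022)/(-0.11328) = 0.68831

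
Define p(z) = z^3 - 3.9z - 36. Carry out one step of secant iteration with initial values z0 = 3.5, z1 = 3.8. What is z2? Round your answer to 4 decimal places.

p(3.5) = -6.775000, p(3.8) = 4.052000
z2 = 3.800000 − 4.052000·(3.800000 − 3.500000) / (4.052000 − (-6.775000)) = 3.800000 − (1.215600)/(10.827000) = 3.687725

3.6877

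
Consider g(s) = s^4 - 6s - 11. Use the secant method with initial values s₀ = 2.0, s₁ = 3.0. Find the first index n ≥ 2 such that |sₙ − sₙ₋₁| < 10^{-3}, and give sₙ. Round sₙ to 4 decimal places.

n = 6, sₙ = 2.2208

g(2.0) = -7.000000, g(3.0) = 52.000000
s₂ = 3.000000 − 52.000000·(1.000000)/(59.000000) = 2.118644;  |Δ| = 0.881356
g(2.118644) = -3.563861
s₃ = 2.118644 − (-3.563861)·(-0.881356)/(-55.563861) = 2.175174;  |Δ| = 0.056530
g(2.175174) = -1.665063
s₄ = 2.175174 − (-1.665063)·(0.056530)/(1.898798) = 2.224746;  |Δ| = 0.049571
g(2.224746) = 0.149008
s₅ = 2.224746 − 0.149008·(0.049571)/(1.814071) = 2.220674;  |Δ| = 0.004072
g(2.220674) = -0.005414
s₆ = 2.220674 − (-0.005414)·(-0.004072)/(-0.154422) = 2.220817;  |Δ| = 0.000143
|s₆ − s₅| = 0.000143 < 10^{-3}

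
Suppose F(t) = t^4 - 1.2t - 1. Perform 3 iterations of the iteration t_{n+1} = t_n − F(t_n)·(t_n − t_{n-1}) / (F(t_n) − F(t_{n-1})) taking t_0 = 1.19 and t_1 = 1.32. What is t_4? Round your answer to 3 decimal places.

F(1.19) = -0.42266, F(1.32) = 0.45196
t_2 = 1.32000 − 0.45196·(1.32000 − 1.19000) / (0.45196 − (-0.42266)) = 1.32000 − (0.05875)/(0.87462) = 1.25282
F(1.25282) = -0.03985
t_3 = 1.25282 − (-0.03985)·(1.25282 − 1.32000) / (-0.03985 − 0.45196) = 1.25282 − (0.00268)/(-0.49181) = 1.25827
F(1.25827) = -0.00329
t_4 = 1.25827 − (-0.00329)·(1.25827 − 1.25282) / (-0.00329 − (-0.03985)) = 1.25827 − (-0.00002)/(0.03657) = 1.25876

1.259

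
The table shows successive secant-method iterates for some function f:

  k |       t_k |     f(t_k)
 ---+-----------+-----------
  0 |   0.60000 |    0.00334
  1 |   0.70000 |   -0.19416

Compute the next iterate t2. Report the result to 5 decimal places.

t2 = 0.70000 − (-0.19416)·(0.70000 − 0.60000) / (-0.19416 − 0.00334)
   = 0.70000 − (-0.0194160)/(-0.1975000) = 0.6016911

0.60169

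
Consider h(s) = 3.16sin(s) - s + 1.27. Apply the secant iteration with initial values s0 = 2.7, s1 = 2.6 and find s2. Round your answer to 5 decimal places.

h(2.7) = -0.0794796, h(2.6) = 0.2989843
s2 = 2.6000000 − 0.2989843·(2.6000000 − 2.7000000) / (0.2989843 − (-0.0794796)) = 2.6000000 − (-0.0298984)/(0.3784639) = 2.6789994

2.67900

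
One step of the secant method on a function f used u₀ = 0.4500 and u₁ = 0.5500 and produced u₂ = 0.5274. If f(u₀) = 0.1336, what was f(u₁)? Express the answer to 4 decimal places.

-0.0390

The secant line through (0.4500, 0.1336) and (0.5500, f(u₁)) crosses zero at u₂ = 0.5274.
So (0.4500, 0.1336), (0.5500, f(u₁)), (0.5274, 0) are collinear:
f(u₁) = 0.1336 · (0.5500 − 0.5274) / (0.4500 − 0.5274) = 0.1336 · (0.022600)/(-0.077400) = -0.039010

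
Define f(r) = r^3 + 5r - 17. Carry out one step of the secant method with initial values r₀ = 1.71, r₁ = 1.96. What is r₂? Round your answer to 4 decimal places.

f(1.71) = -3.449789, f(1.96) = 0.329536
r₂ = 1.960000 − 0.329536·(1.960000 − 1.710000) / (0.329536 − (-3.449789)) = 1.960000 − (0.082384)/(3.779325) = 1.938201

1.9382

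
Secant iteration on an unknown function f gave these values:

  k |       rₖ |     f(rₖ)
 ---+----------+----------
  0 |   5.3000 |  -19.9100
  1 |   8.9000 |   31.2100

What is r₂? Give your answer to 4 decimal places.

6.7021

r₂ = 8.9000 − 31.2100·(8.9000 − 5.3000) / (31.2100 − (-19.9100))
   = 8.9000 − (112.356000)/(51.120000) = 6.702113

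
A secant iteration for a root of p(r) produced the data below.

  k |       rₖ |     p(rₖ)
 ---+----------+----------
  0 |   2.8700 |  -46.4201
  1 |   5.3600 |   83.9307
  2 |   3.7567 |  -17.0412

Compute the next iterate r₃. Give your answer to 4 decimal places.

r₃ = 3.7567 − (-17.0412)·(3.7567 − 5.3600) / (-17.0412 − 83.9307)
   = 3.7567 − (27.322156)/(-100.971900) = 4.027292

4.0273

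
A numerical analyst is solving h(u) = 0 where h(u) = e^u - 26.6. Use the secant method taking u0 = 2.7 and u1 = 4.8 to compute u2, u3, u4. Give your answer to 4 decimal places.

2.9308, 3.0737, 3.3208

h(2.7) = -11.720268, h(4.8) = 94.910418
u2 = 4.800000 − 94.910418·(4.800000 − 2.700000) / (94.910418 − (-11.720268)) = 4.800000 − (199.311877)/(106.630686) = 2.930821
h(2.930821) = -7.856995
u3 = 2.930821 − (-7.856995)·(2.930821 − 4.800000) / (-7.856995 − 94.910418) = 2.930821 − (14.686132)/(-102.767412) = 3.073727
h(3.073727) = -4.977658
u4 = 3.073727 − (-4.977658)·(3.073727 − 2.930821) / (-4.977658 − (-7.856995)) = 3.073727 − (-0.711340)/(2.879337) = 3.320777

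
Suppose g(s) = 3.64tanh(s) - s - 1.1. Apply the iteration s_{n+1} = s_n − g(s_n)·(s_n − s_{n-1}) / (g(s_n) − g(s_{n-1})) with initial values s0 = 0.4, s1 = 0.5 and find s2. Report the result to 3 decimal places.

g(0.4) = -0.11699, g(0.5) = 0.08211
s2 = 0.50000 − 0.08211·(0.50000 − 0.40000) / (0.08211 − (-0.11699)) = 0.50000 − (0.00821)/(0.19909) = 0.45876

0.459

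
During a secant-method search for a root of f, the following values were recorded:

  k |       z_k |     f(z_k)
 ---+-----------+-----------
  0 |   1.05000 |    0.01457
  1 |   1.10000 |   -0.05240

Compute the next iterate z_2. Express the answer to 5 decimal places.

1.06088

z_2 = 1.10000 − (-0.05240)·(1.10000 − 1.05000) / (-0.05240 − 0.01457)
   = 1.10000 − (-0.0026200)/(-0.0669700) = 1.0608780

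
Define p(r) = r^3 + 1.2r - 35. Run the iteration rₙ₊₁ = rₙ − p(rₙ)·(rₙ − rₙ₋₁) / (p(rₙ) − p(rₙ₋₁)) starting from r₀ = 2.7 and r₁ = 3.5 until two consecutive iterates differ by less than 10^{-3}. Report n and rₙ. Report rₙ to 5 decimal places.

p(2.7) = -12.0770000, p(3.5) = 12.0750000
r₂ = 3.5000000 − 12.0750000·(0.8000000)/(24.1520000) = 3.1000331;  |Δ| = 0.3999669
p(3.1000331) = -1.4880053
r₃ = 3.1000331 − (-1.4880053)·(-0.3999669)/(-13.5630053) = 3.1439137;  |Δ| = 0.0438806
p(3.1439137) = -0.1522519
r₄ = 3.1439137 − (-0.1522519)·(0.0438806)/(1.3357534) = 3.1489153;  |Δ| = 0.0050016
p(3.1489153) = 0.0022965
r₅ = 3.1489153 − 0.0022965·(0.0050016)/(0.1545484) = 3.1488410;  |Δ| = 0.0000743
|r₅ − r₄| = 0.0000743 < 10^{-3}

n = 5, rₙ = 3.14884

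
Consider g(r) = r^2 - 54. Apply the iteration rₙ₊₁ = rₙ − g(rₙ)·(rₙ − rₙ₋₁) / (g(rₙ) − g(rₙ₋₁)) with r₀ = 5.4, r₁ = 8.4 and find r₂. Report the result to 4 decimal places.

7.2000

g(5.4) = -24.840000, g(8.4) = 16.560000
r₂ = 8.400000 − 16.560000·(8.400000 − 5.400000) / (16.560000 − (-24.840000)) = 8.400000 − (49.680000)/(41.400000) = 7.200000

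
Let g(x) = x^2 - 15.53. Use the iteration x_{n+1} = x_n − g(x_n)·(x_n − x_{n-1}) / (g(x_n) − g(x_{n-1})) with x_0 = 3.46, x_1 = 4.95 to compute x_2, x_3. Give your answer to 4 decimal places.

3.8831, 3.9342

g(3.46) = -3.558400, g(4.95) = 8.972500
x_2 = 4.950000 − 8.972500·(4.950000 − 3.460000) / (8.972500 − (-3.558400)) = 4.950000 − (13.369025)/(12.530900) = 3.883115
g(3.883115) = -0.451415
x_3 = 3.883115 − (-0.451415)·(3.883115 − 4.950000) / (-0.451415 − 8.972500) = 3.883115 − (0.481608)/(-9.423915) = 3.934220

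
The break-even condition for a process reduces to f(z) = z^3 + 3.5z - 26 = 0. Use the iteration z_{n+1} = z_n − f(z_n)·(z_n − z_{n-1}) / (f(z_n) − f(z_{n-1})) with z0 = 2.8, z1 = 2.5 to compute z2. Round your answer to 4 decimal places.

f(2.8) = 5.752000, f(2.5) = -1.625000
z2 = 2.500000 − (-1.625000)·(2.500000 − 2.800000) / (-1.625000 − 5.752000) = 2.500000 − (0.487500)/(-7.377000) = 2.566084

2.5661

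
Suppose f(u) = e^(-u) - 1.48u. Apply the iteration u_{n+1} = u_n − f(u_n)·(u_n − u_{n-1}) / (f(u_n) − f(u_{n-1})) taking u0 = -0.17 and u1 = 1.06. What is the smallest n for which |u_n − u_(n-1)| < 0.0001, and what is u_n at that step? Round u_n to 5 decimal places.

n = 5, u_n = 0.43663

f(-0.17) = 1.4369049, f(1.06) = -1.2223442
u2 = 1.0600000 − (-1.2223442)·(1.2300000)/(-2.6592490) = 0.4946211;  |Δ| = 0.5653789
f(0.4946211) = -0.1222373
u3 = 0.4946211 − (-0.1222373)·(-0.5653789)/(1.1001069) = 0.4317996;  |Δ| = 0.0628215
f(0.4317996) = 0.0102761
u4 = 0.4317996 − 0.0102761·(-0.0628215)/(0.1325134) = 0.4366713;  |Δ| = 0.0048717
f(0.4366713) = -0.0000896
u5 = 0.4366713 − (-0.0000896)·(0.0048717)/(-0.0103658) = 0.4366291;  |Δ| = 0.0000421
|u5 − u4| = 0.0000421 < 0.0001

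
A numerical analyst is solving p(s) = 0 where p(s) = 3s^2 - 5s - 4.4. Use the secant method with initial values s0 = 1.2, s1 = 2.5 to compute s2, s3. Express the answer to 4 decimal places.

p(1.2) = -6.080000, p(2.5) = 1.850000
s2 = 2.500000 − 1.850000·(2.500000 − 1.200000) / (1.850000 − (-6.080000)) = 2.500000 − (2.405000)/(7.930000) = 2.196721
p(2.196721) = -0.906853
s3 = 2.196721 − (-0.906853)·(2.196721 − 2.500000) / (-0.906853 − 1.850000) = 2.196721 − (0.275029)/(-2.756853) = 2.296483

2.1967, 2.2965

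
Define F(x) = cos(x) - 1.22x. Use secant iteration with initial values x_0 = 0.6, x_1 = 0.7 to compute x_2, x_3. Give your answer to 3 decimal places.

0.651, 0.652

F(0.6) = 0.09334, F(0.7) = -0.08916
x_2 = 0.70000 − (-0.08916)·(0.70000 − 0.60000) / (-0.08916 − 0.09334) = 0.70000 − (-0.00892)/(-0.18249) = 0.65114
F(0.65114) = 0.00099
x_3 = 0.65114 − 0.00099·(0.65114 − 0.70000) / (0.00099 − (-0.08916)) = 0.65114 − (-0.00005)/(0.09015) = 0.65168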